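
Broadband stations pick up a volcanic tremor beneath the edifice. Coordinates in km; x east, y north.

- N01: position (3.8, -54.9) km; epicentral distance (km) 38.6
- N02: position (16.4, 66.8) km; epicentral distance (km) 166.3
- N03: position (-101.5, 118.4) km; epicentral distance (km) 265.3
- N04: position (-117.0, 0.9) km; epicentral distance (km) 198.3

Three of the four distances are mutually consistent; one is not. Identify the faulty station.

N01

Solve using three stations at a time. Using N02, N03, N04 (subtract circle equations pairwise → linear system) gives (x, y) ≈ (56.8, -94.4).
Distances from that point to each station vs reported:
  N01: calculated 66.1 vs reported 38.6 → residual 27.5 km
  N02: calculated 166.2 vs reported 166.3 → residual 0.1 km
  N03: calculated 265.2 vs reported 265.3 → residual 0.1 km
  N04: calculated 198.2 vs reported 198.3 → residual 0.1 km
N02, N03, N04 are mutually consistent (residuals ≈ 0); N01 is off by 27.5 km.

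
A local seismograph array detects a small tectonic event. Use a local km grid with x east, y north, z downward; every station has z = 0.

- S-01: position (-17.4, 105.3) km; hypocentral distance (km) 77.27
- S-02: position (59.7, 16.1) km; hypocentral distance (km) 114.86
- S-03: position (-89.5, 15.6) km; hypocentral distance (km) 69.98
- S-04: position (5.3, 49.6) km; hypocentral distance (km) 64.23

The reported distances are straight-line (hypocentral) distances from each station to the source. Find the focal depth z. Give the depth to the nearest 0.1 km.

depth ≈ 42.4 km

Each station gives a sphere (x−x_i)² + (y−y_i)² + z² = d_i² (stations at z=0).
Subtracting the S-01 sphere from S-02 and S-03: z² cancels, leaving linear equations in x and y:
154.2 x − 178.4 y = -14789.72
-144.2 x − 179.4 y = -2063.79
Solving: x ≈ -42.801, y ≈ 45.907 km (keep extra digits for the depth step; rounded: -42.8, 45.9).
Then from the S-01 sphere: z² = 77.27² − (x + 17.4)² − (y − 105.3)² with x = -42.801, y = 45.907, so z ≈ 42.402 ≈ 42.4 km.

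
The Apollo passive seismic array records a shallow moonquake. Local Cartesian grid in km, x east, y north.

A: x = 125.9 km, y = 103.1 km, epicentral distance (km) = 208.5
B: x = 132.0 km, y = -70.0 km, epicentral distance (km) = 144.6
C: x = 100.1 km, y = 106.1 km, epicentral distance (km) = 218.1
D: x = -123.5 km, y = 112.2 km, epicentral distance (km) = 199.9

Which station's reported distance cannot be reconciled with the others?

C

Solve using three stations at a time. Using A, B, D (subtract circle equations pairwise → linear system) gives (x, y) ≈ (-11.7, -53.6).
Distances from that point to each station vs reported:
  A: calculated 208.5 vs reported 208.5 → residual 0.0 km
  B: calculated 144.7 vs reported 144.6 → residual 0.1 km
  C: calculated 194.9 vs reported 218.1 → residual 23.2 km
  D: calculated 199.9 vs reported 199.9 → residual 0.0 km
A, B, D are mutually consistent (residuals ≈ 0); C is off by 23.2 km.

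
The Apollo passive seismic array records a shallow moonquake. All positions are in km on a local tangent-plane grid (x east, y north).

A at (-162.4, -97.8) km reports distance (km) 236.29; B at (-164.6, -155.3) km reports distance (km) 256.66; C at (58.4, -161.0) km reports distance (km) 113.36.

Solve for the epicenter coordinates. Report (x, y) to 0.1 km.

(68.6, -48.1)

Circle about each station: (x + 162.4)² + (y + 97.8)² = 236.29²; (x + 164.6)² + (y + 155.3)² = 256.66²; (x − 58.4)² + (y + 161.0)² = 113.36².
Subtracting the A equation from the B and C equations removes the quadratic terms:
-4.4 x − 115.0 y = 5231.26
441.6 x − 126.4 y = 36375.43
Solving the 2×2 system: x ≈ 68.6, y ≈ -48.1 km.
Check against A (with the unrounded x, y): √((x + 162.4)²+(y + 97.8)²) = 236.28 ≈ 236.29 km. ✓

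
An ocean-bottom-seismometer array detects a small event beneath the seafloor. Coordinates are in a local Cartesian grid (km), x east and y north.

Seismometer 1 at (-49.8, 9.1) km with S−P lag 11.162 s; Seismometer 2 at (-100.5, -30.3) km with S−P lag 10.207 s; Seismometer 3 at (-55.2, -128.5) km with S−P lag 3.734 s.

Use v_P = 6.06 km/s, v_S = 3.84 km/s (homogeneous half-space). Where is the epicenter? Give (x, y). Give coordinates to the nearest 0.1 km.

(-23.9, -105.0)

Distance from S−P lag: d = Δt · v_P v_S / (v_P − v_S) = Δt · (6.06·3.84)/(6.06−3.84) ≈ 10.4822·Δt.
So d_Seismometer 1 = 117.00, d_Seismometer 2 = 106.99, d_Seismometer 3 = 39.14 km.
Circle about each station: (x + 49.8)² + (y − 9.1)² = 117.00²; (x + 100.5)² + (y + 30.3)² = 106.99²; (x + 55.2)² + (y + 128.5)² = 39.14².
Subtracting pairs of circle equations eliminates x²+y² and gives linear equations (the radical axes):
-101.4 x − 78.8 y = 10697.63
-10.8 x − 275.2 y = 29153.50
Solving the 2×2 system: x ≈ -23.9, y ≈ -105.0 km.
Check against Seismometer 1 (with the unrounded x, y): √((x + 49.8)²+(y − 9.1)²) = 117.00 ≈ 117.00 km. ✓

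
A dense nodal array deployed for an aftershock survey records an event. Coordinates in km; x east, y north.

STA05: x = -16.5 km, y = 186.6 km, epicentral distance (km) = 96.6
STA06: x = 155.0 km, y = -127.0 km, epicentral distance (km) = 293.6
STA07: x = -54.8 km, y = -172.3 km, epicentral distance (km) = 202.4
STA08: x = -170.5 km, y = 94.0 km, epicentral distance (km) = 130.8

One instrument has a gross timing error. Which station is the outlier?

STA07

Solve using three stations at a time. Using STA05, STA06, STA08 (subtract circle equations pairwise → linear system) gives (x, y) ≈ (-39.7, 92.8).
Distances from that point to each station vs reported:
  STA05: calculated 96.6 vs reported 96.6 → residual 0.0 km
  STA06: calculated 293.6 vs reported 293.6 → residual 0.0 km
  STA07: calculated 265.5 vs reported 202.4 → residual 63.1 km
  STA08: calculated 130.8 vs reported 130.8 → residual 0.0 km
STA05, STA06, STA08 are mutually consistent (residuals ≈ 0); STA07 is off by 63.1 km.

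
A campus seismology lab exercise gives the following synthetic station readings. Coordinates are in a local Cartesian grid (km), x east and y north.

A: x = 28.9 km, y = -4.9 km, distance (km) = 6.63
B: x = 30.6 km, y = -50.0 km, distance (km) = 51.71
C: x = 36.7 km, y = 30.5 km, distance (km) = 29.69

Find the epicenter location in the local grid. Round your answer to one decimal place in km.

Circle about each station: (x − 28.9)² + (y + 4.9)² = 6.63²; (x − 30.6)² + (y + 50.0)² = 51.71²; (x − 36.7)² + (y − 30.5)² = 29.69².
Subtracting the A equation from the B and C equations removes the quadratic terms:
3.4 x − 90.2 y = -52.83
15.6 x + 70.8 y = 580.38
Solving the 2×2 system: x ≈ 29.5, y ≈ 1.7 km.

x ≈ 29.5 km, y ≈ 1.7 km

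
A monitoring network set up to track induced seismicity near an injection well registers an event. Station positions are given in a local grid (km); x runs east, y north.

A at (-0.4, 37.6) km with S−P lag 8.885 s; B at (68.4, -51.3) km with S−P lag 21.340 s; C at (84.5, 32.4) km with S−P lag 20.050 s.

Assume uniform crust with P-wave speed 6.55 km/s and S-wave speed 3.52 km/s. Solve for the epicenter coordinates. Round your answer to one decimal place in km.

Distance from S−P lag: d = Δt · v_P v_S / (v_P − v_S) = Δt · (6.55·3.52)/(6.55−3.52) ≈ 7.6092·Δt.
So d_A = 67.61, d_B = 162.38, d_C = 152.57 km.
Circle about each station: (x + 0.4)² + (y − 37.6)² = 67.61²; (x − 68.4)² + (y + 51.3)² = 162.38²; (x − 84.5)² + (y − 32.4)² = 152.57².
Subtracting the A equation from the B and C equations removes the quadratic terms:
137.6 x − 177.8 y = -15899.82
169.8 x − 10.4 y = -11930.40
Solving the 2×2 system: x ≈ -68.0, y ≈ 36.8 km.
Check against A (with the unrounded x, y): √((x + 0.4)²+(y − 37.6)²) = 67.61 ≈ 67.61 km. ✓

-68.0 km east, 36.8 km north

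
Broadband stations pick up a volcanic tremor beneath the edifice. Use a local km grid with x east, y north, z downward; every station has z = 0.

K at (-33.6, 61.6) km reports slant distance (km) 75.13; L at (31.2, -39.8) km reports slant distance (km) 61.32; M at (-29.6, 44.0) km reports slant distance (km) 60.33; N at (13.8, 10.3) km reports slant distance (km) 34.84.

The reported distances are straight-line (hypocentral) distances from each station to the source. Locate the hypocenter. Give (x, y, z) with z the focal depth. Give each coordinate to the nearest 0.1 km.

(1.6, 3.4, 31.9)

Each station gives a sphere (x−x_i)² + (y−y_i)² + z² = d_i² (stations at z=0).
Subtracting the K sphere from L and M: z² cancels, leaving linear equations in x and y:
129.6 x − 202.8 y = -481.67
8.0 x − 35.2 y = -106.55
Solving: x ≈ 1.583, y ≈ 3.387 km (keep extra digits for the depth step; rounded: 1.6, 3.4).
Then from the K sphere: z² = 75.13² − (x + 33.6)² − (y − 61.6)² with x = 1.583, y = 3.387, so z ≈ 31.905 ≈ 31.9 km.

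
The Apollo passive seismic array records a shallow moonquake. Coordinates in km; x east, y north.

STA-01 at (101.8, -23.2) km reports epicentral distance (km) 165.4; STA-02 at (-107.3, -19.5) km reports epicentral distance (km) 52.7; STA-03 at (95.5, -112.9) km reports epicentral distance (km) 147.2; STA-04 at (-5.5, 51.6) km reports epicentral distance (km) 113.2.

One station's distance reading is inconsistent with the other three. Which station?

Solve using three stations at a time. Using STA-01, STA-02, STA-04 (subtract circle equations pairwise → linear system) gives (x, y) ≈ (-62.0, -46.6).
Distances from that point to each station vs reported:
  STA-01: calculated 165.4 vs reported 165.4 → residual 0.0 km
  STA-02: calculated 52.8 vs reported 52.7 → residual 0.1 km
  STA-03: calculated 170.9 vs reported 147.2 → residual 23.7 km
  STA-04: calculated 113.2 vs reported 113.2 → residual 0.0 km
STA-01, STA-02, STA-04 are mutually consistent (residuals ≈ 0); STA-03 is off by 23.7 km.

STA-03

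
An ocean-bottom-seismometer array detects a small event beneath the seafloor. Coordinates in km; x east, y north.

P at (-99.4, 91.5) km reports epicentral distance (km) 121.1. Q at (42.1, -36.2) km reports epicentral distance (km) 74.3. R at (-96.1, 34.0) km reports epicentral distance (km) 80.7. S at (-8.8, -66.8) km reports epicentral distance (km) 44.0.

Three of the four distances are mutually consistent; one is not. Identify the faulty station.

Solve using three stations at a time. Using P, Q, R (subtract circle equations pairwise → linear system) gives (x, y) ≈ (-24.9, -4.0).
Distances from that point to each station vs reported:
  P: calculated 121.1 vs reported 121.1 → residual 0.0 km
  Q: calculated 74.3 vs reported 74.3 → residual 0.0 km
  R: calculated 80.7 vs reported 80.7 → residual 0.0 km
  S: calculated 64.9 vs reported 44.0 → residual 20.9 km
P, Q, R are mutually consistent (residuals ≈ 0); S is off by 20.9 km.

S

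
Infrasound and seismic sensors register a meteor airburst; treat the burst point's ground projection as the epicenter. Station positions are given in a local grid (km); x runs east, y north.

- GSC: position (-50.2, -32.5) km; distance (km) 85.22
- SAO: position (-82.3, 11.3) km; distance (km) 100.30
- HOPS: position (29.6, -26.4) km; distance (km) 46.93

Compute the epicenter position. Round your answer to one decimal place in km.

(17.7, 19.0)

Circle about each station: (x + 50.2)² + (y + 32.5)² = 85.22²; (x + 82.3)² + (y − 11.3)² = 100.30²; (x − 29.6)² + (y + 26.4)² = 46.93².
Subtracting pairs of circle equations eliminates x²+y² and gives linear equations (the radical axes):
-64.2 x + 87.6 y = 527.05
159.6 x + 12.2 y = 3056.85
Solving the 2×2 system: x ≈ 17.7, y ≈ 19.0 km.
Check against GSC (with the unrounded x, y): √((x + 50.2)²+(y + 32.5)²) = 85.22 ≈ 85.22 km. ✓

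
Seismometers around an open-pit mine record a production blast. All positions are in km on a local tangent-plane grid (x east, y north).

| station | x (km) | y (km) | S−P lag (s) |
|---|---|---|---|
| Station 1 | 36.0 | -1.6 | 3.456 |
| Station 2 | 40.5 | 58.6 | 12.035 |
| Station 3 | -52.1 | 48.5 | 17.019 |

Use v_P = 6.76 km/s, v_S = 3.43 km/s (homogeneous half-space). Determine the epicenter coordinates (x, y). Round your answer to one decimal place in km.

Distance from S−P lag: d = Δt · v_P v_S / (v_P − v_S) = Δt · (6.76·3.43)/(6.76−3.43) ≈ 6.9630·Δt.
So d_Station 1 = 24.06, d_Station 2 = 83.80, d_Station 3 = 118.50 km.
Circle about each station: (x − 36.0)² + (y + 1.6)² = 24.06²; (x − 40.5)² + (y − 58.6)² = 83.80²; (x + 52.1)² + (y − 48.5)² = 118.50².
Subtracting pairs of circle equations eliminates x²+y² and gives linear equations (the radical axes):
9.0 x + 120.4 y = -2667.91
-176.2 x + 100.2 y = -9695.27
Solving the 2×2 system: x ≈ 40.7, y ≈ -25.2 km.

x ≈ 40.7 km, y ≈ -25.2 km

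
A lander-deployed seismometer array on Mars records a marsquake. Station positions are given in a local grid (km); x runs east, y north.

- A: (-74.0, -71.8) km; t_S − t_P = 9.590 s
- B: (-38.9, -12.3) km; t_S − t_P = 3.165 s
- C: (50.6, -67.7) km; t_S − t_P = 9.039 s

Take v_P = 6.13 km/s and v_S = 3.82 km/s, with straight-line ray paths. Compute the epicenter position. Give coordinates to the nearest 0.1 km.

Distance from S−P lag: d = Δt · v_P v_S / (v_P − v_S) = Δt · (6.13·3.82)/(6.13−3.82) ≈ 10.1371·Δt.
So d_A = 97.21, d_B = 32.08, d_C = 91.63 km.
Circle about each station: (x + 74.0)² + (y + 71.8)² = 97.21²; (x + 38.9)² + (y + 12.3)² = 32.08²; (x − 50.6)² + (y + 67.7)² = 91.63².
Subtracting the A equation from the B and C equations removes the quadratic terms:
70.2 x + 119.0 y = -546.08
249.2 x + 8.2 y = -2433.86
Solving the 2×2 system: x ≈ -9.8, y ≈ 1.2 km.
Check against A (with the unrounded x, y): √((x + 74.0)²+(y + 71.8)²) = 97.21 ≈ 97.21 km. ✓

(-9.8, 1.2)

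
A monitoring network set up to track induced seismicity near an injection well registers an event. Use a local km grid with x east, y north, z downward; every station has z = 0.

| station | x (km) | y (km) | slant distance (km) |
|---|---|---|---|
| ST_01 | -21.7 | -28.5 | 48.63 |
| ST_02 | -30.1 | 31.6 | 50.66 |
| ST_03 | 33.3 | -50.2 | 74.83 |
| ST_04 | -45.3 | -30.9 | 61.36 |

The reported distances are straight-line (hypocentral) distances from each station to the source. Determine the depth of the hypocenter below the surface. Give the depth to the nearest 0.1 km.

z ≈ 34.5 km

Each station gives a sphere (x−x_i)² + (y−y_i)² + z² = d_i² (stations at z=0).
Subtracting the ST_01 sphere from ST_02 and ST_03: z² cancels, leaving linear equations in x and y:
-16.8 x + 120.2 y = 419.87
110.0 x − 43.4 y = -888.86
Solving: x ≈ -7.094, y ≈ 2.502 km (keep extra digits for the depth step; rounded: -7.1, 2.5).
Then from the ST_01 sphere: z² = 48.63² − (x + 21.7)² − (y + 28.5)² with x = -7.094, y = 2.502, so z ≈ 34.502 ≈ 34.5 km.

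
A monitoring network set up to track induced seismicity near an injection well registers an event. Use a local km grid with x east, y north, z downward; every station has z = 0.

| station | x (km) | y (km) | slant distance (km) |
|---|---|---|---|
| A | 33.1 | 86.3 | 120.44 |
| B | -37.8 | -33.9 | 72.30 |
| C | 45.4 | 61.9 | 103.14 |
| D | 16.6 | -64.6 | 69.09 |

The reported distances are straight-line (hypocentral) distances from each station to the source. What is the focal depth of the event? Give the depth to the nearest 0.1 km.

Each station gives a sphere (x−x_i)² + (y−y_i)² + z² = d_i² (stations at z=0).
Subtracting the A sphere from B and C: z² cancels, leaving linear equations in x and y:
-141.8 x − 240.4 y = 3313.25
24.6 x − 48.8 y = 1217.40
Solving: x ≈ 10.206, y ≈ -19.802 km (keep extra digits for the depth step; rounded: 10.2, -19.8).
Then from the A sphere: z² = 120.44² − (x − 33.1)² − (y − 86.3)² with x = 10.206, y = -19.802, so z ≈ 52.192 ≈ 52.2 km.

z ≈ 52.2 km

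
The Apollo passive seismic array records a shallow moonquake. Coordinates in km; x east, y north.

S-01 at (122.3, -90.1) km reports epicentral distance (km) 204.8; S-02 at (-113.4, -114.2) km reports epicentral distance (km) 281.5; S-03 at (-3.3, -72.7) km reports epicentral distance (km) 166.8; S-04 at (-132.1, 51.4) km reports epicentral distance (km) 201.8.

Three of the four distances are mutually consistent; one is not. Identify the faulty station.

Solve using three stations at a time. Using S-01, S-02, S-04 (subtract circle equations pairwise → linear system) gives (x, y) ≈ (62.3, 105.8).
Distances from that point to each station vs reported:
  S-01: calculated 204.9 vs reported 204.8 → residual 0.1 km
  S-02: calculated 281.6 vs reported 281.5 → residual 0.1 km
  S-03: calculated 190.2 vs reported 166.8 → residual 23.4 km
  S-04: calculated 201.9 vs reported 201.8 → residual 0.1 km
S-01, S-02, S-04 are mutually consistent (residuals ≈ 0); S-03 is off by 23.4 km.

S-03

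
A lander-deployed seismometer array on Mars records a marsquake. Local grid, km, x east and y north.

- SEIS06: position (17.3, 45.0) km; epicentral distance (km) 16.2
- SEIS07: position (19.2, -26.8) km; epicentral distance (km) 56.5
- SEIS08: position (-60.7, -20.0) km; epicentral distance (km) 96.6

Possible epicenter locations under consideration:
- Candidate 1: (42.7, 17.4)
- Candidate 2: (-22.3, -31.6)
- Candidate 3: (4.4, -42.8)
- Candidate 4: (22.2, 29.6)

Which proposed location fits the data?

For each candidate, compare |candidate − station| to the reported distance:
Candidate 1: residuals SEIS06 21.3, SEIS07 6.4, SEIS08 13.4 → max 21.3 km
Candidate 2: residuals SEIS06 70.0, SEIS07 14.7, SEIS08 56.5 → max 70.0 km
Candidate 3: residuals SEIS06 72.5, SEIS07 34.7, SEIS08 27.6 → max 72.5 km
Candidate 4: residuals SEIS06 0.0, SEIS07 0.0, SEIS08 0.0 → max 0.0 km
Only Candidate 4 has all residuals ≈ 0.

Candidate 4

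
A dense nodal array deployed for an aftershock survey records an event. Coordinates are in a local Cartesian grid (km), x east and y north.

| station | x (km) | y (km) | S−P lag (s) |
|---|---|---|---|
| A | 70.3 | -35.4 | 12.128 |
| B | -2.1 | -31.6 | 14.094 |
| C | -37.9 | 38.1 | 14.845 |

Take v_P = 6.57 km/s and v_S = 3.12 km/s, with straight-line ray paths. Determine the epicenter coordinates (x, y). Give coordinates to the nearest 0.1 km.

50.2 km east, 33.8 km north

Distance from S−P lag: d = Δt · v_P v_S / (v_P − v_S) = Δt · (6.57·3.12)/(6.57−3.12) ≈ 5.9416·Δt.
So d_A = 72.06, d_B = 83.74, d_C = 88.20 km.
Circle about each station: (x − 70.3)² + (y + 35.4)² = 72.06²; (x + 2.1)² + (y + 31.6)² = 83.74²; (x + 37.9)² + (y − 38.1)² = 88.20².
Subtracting the A equation from the B and C equations removes the quadratic terms:
-144.8 x + 7.6 y = -7012.02
-216.4 x + 147.0 y = -5893.83
Solving the 2×2 system: x ≈ 50.2, y ≈ 33.8 km.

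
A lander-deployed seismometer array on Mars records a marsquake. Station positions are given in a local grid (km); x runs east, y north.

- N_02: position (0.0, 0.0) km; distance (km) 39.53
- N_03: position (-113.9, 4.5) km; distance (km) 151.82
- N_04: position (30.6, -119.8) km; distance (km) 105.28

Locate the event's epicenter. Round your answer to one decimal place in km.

x ≈ 36.7 km, y ≈ -14.7 km

Circle about each station: x² + y² = 39.53²; (x + 113.9)² + (y − 4.5)² = 151.82²; (x − 30.6)² + (y + 119.8)² = 105.28².
Subtracting the N_02 equation from the N_03 and N_04 equations removes the quadratic terms:
-227.8 x + 9.0 y = -8493.23
61.2 x − 239.6 y = 5767.14
Solving the 2×2 system: x ≈ 36.7, y ≈ -14.7 km.
Check against N_02 (with the unrounded x, y): √(x²+y²) = 39.54 ≈ 39.53 km. ✓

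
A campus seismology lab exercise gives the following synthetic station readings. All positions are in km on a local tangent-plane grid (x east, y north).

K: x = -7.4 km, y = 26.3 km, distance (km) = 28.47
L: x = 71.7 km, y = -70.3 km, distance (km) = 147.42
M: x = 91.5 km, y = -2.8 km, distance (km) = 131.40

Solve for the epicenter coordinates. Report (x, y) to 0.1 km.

x ≈ -35.5 km, y ≈ 30.9 km

Circle about each station: (x + 7.4)² + (y − 26.3)² = 28.47²; (x − 71.7)² + (y + 70.3)² = 147.42²; (x − 91.5)² + (y + 2.8)² = 131.40².
Subtracting pairs of circle equations eliminates x²+y² and gives linear equations (the radical axes):
158.2 x − 193.2 y = -11585.59
197.8 x − 58.2 y = -8821.78
Solving the 2×2 system: x ≈ -35.5, y ≈ 30.9 km.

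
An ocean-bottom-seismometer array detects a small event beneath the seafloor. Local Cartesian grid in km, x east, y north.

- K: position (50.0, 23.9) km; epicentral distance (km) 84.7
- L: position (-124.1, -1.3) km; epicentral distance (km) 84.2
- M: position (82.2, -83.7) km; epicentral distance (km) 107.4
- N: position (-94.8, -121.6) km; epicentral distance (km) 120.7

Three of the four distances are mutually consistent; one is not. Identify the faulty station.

Solve using three stations at a time. Using K, M, N (subtract circle equations pairwise → linear system) gives (x, y) ≈ (-12.6, -33.2).
Distances from that point to each station vs reported:
  K: calculated 84.7 vs reported 84.7 → residual 0.0 km
  L: calculated 116.0 vs reported 84.2 → residual 31.8 km
  M: calculated 107.4 vs reported 107.4 → residual 0.0 km
  N: calculated 120.7 vs reported 120.7 → residual 0.0 km
K, M, N are mutually consistent (residuals ≈ 0); L is off by 31.8 km.

L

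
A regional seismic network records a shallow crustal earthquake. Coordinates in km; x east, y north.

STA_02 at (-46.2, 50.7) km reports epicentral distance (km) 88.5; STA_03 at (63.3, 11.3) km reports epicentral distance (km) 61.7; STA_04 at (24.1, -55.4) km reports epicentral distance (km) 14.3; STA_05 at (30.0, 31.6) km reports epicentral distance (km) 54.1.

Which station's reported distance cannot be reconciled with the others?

Solve using three stations at a time. Using STA_02, STA_03, STA_05 (subtract circle equations pairwise → linear system) gives (x, y) ≈ (9.2, -18.3).
Distances from that point to each station vs reported:
  STA_02: calculated 88.5 vs reported 88.5 → residual 0.0 km
  STA_03: calculated 61.7 vs reported 61.7 → residual 0.0 km
  STA_04: calculated 39.9 vs reported 14.3 → residual 25.6 km
  STA_05: calculated 54.1 vs reported 54.1 → residual 0.0 km
STA_02, STA_03, STA_05 are mutually consistent (residuals ≈ 0); STA_04 is off by 25.6 km.

STA_04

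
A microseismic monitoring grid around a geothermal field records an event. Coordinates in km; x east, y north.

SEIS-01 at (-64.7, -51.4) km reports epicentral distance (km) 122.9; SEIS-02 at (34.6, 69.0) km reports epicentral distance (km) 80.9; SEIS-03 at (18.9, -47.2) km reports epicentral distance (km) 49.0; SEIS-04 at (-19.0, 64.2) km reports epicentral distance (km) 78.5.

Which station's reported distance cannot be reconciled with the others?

SEIS-04

Solve using three stations at a time. Using SEIS-01, SEIS-02, SEIS-03 (subtract circle equations pairwise → linear system) gives (x, y) ≈ (51.1, -10.2).
Distances from that point to each station vs reported:
  SEIS-01: calculated 122.9 vs reported 122.9 → residual 0.0 km
  SEIS-02: calculated 80.9 vs reported 80.9 → residual 0.0 km
  SEIS-03: calculated 49.0 vs reported 49.0 → residual 0.0 km
  SEIS-04: calculated 102.2 vs reported 78.5 → residual 23.7 km
SEIS-01, SEIS-02, SEIS-03 are mutually consistent (residuals ≈ 0); SEIS-04 is off by 23.7 km.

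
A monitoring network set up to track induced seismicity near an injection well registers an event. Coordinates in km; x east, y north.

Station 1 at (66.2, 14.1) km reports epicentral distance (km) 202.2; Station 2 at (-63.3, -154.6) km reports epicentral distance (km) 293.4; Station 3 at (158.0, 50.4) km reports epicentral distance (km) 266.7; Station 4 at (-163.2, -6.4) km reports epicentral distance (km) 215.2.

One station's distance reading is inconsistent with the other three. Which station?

Station 4

Solve using three stations at a time. Using Station 1, Station 2, Station 3 (subtract circle equations pairwise → linear system) gives (x, y) ≈ (-94.1, 137.0).
Distances from that point to each station vs reported:
  Station 1: calculated 202.0 vs reported 202.2 → residual 0.2 km
  Station 2: calculated 293.2 vs reported 293.4 → residual 0.2 km
  Station 3: calculated 266.5 vs reported 266.7 → residual 0.2 km
  Station 4: calculated 159.2 vs reported 215.2 → residual 56.0 km
Station 1, Station 2, Station 3 are mutually consistent (residuals ≈ 0); Station 4 is off by 56.0 km.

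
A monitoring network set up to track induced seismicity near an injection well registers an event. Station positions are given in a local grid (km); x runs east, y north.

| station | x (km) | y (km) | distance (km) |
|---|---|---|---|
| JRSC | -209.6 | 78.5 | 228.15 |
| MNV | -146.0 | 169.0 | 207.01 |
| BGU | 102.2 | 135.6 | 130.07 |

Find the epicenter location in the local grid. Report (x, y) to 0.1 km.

Circle about each station: (x + 209.6)² + (y − 78.5)² = 228.15²; (x + 146.0)² + (y − 169.0)² = 207.01²; (x − 102.2)² + (y − 135.6)² = 130.07².
Subtracting pairs of circle equations eliminates x²+y² and gives linear equations (the radical axes):
127.2 x + 181.0 y = 8981.87
623.6 x + 114.2 y = 13872.01
Solving the 2×2 system: x ≈ 15.1, y ≈ 39.0 km.

15.1 km east, 39.0 km north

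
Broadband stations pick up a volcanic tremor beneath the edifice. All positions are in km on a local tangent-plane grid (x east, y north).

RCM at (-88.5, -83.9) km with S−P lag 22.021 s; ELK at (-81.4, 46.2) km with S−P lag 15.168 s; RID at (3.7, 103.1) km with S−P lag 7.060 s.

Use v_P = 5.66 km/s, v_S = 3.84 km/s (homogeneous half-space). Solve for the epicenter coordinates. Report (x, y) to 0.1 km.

(87.6, 111.4)

Distance from S−P lag: d = Δt · v_P v_S / (v_P − v_S) = Δt · (5.66·3.84)/(5.66−3.84) ≈ 11.9420·Δt.
So d_RCM = 262.97, d_ELK = 181.14, d_RID = 84.31 km.
Circle about each station: (x + 88.5)² + (y + 83.9)² = 262.97²; (x + 81.4)² + (y − 46.2)² = 181.14²; (x − 3.7)² + (y − 103.1)² = 84.31².
Subtracting the RCM equation from the ELK and RID equations removes the quadratic terms:
14.2 x + 260.2 y = 30230.46
184.4 x + 374.0 y = 57816.88
Solving the 2×2 system: x ≈ 87.6, y ≈ 111.4 km.
Check against RCM (with the unrounded x, y): √((x + 88.5)²+(y + 83.9)²) = 262.97 ≈ 262.97 km. ✓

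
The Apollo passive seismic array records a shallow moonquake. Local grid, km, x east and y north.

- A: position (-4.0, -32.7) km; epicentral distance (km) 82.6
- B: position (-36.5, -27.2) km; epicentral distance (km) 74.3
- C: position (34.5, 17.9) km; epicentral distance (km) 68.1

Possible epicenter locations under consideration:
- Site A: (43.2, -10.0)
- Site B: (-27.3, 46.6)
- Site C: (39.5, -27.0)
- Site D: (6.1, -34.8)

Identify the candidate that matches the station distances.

For each candidate, compare |candidate − station| to the reported distance:
Site A: residuals A 30.2, B 7.2, C 38.9 → max 38.9 km
Site B: residuals A 0.1, B 0.1, C 0.0 → max 0.1 km
Site C: residuals A 38.7, B 1.7, C 22.9 → max 38.7 km
Site D: residuals A 72.3, B 31.0, C 8.2 → max 72.3 km
Only Site B has all residuals ≈ 0.

Site B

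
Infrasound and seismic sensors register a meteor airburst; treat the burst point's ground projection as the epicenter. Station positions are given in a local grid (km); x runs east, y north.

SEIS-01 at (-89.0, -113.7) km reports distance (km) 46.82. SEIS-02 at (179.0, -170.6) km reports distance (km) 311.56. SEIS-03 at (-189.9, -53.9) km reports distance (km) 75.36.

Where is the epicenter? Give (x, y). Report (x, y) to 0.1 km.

Circle about each station: (x + 89.0)² + (y + 113.7)² = 46.82²; (x − 179.0)² + (y + 170.6)² = 311.56²; (x + 189.9)² + (y + 53.9)² = 75.36².
Subtracting the SEIS-01 equation from the SEIS-02 and SEIS-03 equations removes the quadratic terms:
536.0 x − 113.8 y = -54580.85
-201.8 x + 119.6 y = 14631.51
Solving the 2×2 system: x ≈ -118.2, y ≈ -77.1 km.

x ≈ -118.2 km, y ≈ -77.1 km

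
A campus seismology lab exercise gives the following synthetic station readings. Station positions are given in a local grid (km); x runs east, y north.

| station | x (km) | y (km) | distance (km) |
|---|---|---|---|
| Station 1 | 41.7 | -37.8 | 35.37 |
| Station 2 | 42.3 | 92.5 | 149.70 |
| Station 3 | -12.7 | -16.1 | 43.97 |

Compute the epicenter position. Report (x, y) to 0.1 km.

10.1 km east, -53.7 km north

Circle about each station: (x − 41.7)² + (y + 37.8)² = 35.37²; (x − 42.3)² + (y − 92.5)² = 149.70²; (x + 12.7)² + (y + 16.1)² = 43.97².
Subtracting the Station 1 equation from the Station 2 and Station 3 equations removes the quadratic terms:
1.2 x + 260.6 y = -13981.24
-108.8 x + 43.4 y = -3429.55
Solving the 2×2 system: x ≈ 10.1, y ≈ -53.7 km.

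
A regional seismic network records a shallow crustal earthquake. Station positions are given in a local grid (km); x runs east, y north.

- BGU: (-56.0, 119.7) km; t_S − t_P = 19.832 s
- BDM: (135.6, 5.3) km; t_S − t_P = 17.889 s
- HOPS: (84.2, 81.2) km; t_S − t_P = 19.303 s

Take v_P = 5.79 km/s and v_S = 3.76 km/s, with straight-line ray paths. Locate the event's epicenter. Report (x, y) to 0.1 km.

-30.1 km east, -91.4 km north

Distance from S−P lag: d = Δt · v_P v_S / (v_P − v_S) = Δt · (5.79·3.76)/(5.79−3.76) ≈ 10.7243·Δt.
So d_BGU = 212.69, d_BDM = 191.85, d_HOPS = 207.01 km.
Circle about each station: (x + 56.0)² + (y − 119.7)² = 212.69²; (x − 135.6)² + (y − 5.3)² = 191.85²; (x − 84.2)² + (y − 81.2)² = 207.01².
Subtracting the BGU equation from the BDM and HOPS equations removes the quadratic terms:
383.2 x − 228.8 y = 9381.97
280.4 x − 77.0 y = -1397.11
Solving the 2×2 system: x ≈ -30.1, y ≈ -91.4 km.
Check against BGU (with the unrounded x, y): √((x + 56.0)²+(y − 119.7)²) = 212.66 ≈ 212.69 km. ✓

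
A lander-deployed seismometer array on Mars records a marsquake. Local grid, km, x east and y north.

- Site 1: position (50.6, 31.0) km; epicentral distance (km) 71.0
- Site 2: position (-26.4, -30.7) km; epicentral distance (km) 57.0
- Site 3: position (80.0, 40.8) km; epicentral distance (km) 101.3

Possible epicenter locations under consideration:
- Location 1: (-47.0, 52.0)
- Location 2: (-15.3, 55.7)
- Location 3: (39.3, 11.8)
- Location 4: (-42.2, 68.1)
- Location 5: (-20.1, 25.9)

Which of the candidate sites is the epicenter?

Location 5

For each candidate, compare |candidate − station| to the reported distance:
Location 1: residuals Site 1 28.8, Site 2 28.2, Site 3 26.2 → max 28.8 km
Location 2: residuals Site 1 0.6, Site 2 30.1, Site 3 4.8 → max 30.1 km
Location 3: residuals Site 1 48.7, Site 2 21.2, Site 3 51.3 → max 51.3 km
Location 4: residuals Site 1 28.9, Site 2 43.1, Site 3 23.9 → max 43.1 km
Location 5: residuals Site 1 0.1, Site 2 0.1, Site 3 0.1 → max 0.1 km
Only Location 5 has all residuals ≈ 0.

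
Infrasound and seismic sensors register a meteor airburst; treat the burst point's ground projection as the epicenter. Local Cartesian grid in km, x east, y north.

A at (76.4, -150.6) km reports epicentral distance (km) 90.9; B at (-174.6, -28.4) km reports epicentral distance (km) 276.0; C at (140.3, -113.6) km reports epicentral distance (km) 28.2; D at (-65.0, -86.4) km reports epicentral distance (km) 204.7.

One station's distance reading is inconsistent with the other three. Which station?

B

Solve using three stations at a time. Using A, C, D (subtract circle equations pairwise → linear system) gives (x, y) ≈ (139.7, -85.3).
Distances from that point to each station vs reported:
  A: calculated 90.9 vs reported 90.9 → residual 0.0 km
  B: calculated 319.4 vs reported 276.0 → residual 43.4 km
  C: calculated 28.3 vs reported 28.2 → residual 0.1 km
  D: calculated 204.7 vs reported 204.7 → residual 0.0 km
A, C, D are mutually consistent (residuals ≈ 0); B is off by 43.4 km.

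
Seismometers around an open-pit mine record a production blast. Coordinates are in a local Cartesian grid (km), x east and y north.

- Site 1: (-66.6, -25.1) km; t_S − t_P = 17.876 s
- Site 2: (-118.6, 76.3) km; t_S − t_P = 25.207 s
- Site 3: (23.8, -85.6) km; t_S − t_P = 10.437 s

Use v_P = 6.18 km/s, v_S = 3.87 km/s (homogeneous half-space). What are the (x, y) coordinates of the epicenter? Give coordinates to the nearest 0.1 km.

Distance from S−P lag: d = Δt · v_P v_S / (v_P − v_S) = Δt · (6.18·3.87)/(6.18−3.87) ≈ 10.3535·Δt.
So d_Site 1 = 185.08, d_Site 2 = 260.98, d_Site 3 = 108.06 km.
Circle about each station: (x + 66.6)² + (y + 25.1)² = 185.08²; (x + 118.6)² + (y − 76.3)² = 260.98²; (x − 23.8)² + (y + 85.6)² = 108.06².
Subtracting pairs of circle equations eliminates x²+y² and gives linear equations (the radical axes):
-104.0 x + 202.8 y = -19033.87
180.8 x − 121.0 y = 25405.87
Solving the 2×2 system: x ≈ 118.3, y ≈ -33.2 km.
Check against Site 1 (with the unrounded x, y): √((x + 66.6)²+(y + 25.1)²) = 185.09 ≈ 185.08 km. ✓

(118.3, -33.2)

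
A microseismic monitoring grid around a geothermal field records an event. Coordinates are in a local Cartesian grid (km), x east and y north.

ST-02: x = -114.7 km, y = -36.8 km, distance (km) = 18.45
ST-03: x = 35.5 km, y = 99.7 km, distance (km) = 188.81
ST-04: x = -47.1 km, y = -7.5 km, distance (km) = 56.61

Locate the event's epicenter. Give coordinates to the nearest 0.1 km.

Circle about each station: (x + 114.7)² + (y + 36.8)² = 18.45²; (x − 35.5)² + (y − 99.7)² = 188.81²; (x + 47.1)² + (y + 7.5)² = 56.61².
Subtracting pairs of circle equations eliminates x²+y² and gives linear equations (the radical axes):
300.4 x + 273.0 y = -38618.80
135.2 x + 58.6 y = -15099.96
Solving the 2×2 system: x ≈ -96.3, y ≈ -35.5 km.
Check against ST-02 (with the unrounded x, y): √((x + 114.7)²+(y + 36.8)²) = 18.44 ≈ 18.45 km. ✓

(-96.3, -35.5)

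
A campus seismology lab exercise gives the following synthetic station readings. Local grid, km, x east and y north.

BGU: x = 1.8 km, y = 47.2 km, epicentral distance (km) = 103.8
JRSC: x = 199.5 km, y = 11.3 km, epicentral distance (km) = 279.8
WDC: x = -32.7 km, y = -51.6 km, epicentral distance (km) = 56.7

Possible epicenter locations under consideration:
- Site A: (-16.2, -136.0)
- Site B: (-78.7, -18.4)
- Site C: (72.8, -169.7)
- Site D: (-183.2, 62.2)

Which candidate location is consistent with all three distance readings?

For each candidate, compare |candidate − station| to the reported distance:
Site A: residuals BGU 80.3, JRSC 18.6, WDC 29.3 → max 80.3 km
Site B: residuals BGU 0.0, JRSC 0.0, WDC 0.0 → max 0.0 km
Site C: residuals BGU 124.4, JRSC 58.9, WDC 101.7 → max 124.4 km
Site D: residuals BGU 81.8, JRSC 106.3, WDC 132.0 → max 132.0 km
Only Site B has all residuals ≈ 0.

Site B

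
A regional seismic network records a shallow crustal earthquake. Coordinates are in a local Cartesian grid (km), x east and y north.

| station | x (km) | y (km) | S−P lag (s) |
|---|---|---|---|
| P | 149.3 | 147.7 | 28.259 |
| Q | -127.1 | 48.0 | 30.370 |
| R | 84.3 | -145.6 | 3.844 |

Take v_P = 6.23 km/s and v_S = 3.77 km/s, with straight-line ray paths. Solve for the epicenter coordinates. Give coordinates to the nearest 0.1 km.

Distance from S−P lag: d = Δt · v_P v_S / (v_P − v_S) = Δt · (6.23·3.77)/(6.23−3.77) ≈ 9.5476·Δt.
So d_P = 269.81, d_Q = 289.96, d_R = 36.70 km.
Circle about each station: (x − 149.3)² + (y − 147.7)² = 269.81²; (x + 127.1)² + (y − 48.0)² = 289.96²; (x − 84.3)² + (y + 145.6)² = 36.70².
Subtracting the P equation from the Q and R equations removes the quadratic terms:
-552.8 x − 199.4 y = -36926.74
-130.0 x − 586.6 y = 55650.62
Solving the 2×2 system: x ≈ 109.8, y ≈ -119.2 km.
Check against P (with the unrounded x, y): √((x − 149.3)²+(y − 147.7)²) = 269.81 ≈ 269.81 km. ✓

109.8 km east, -119.2 km north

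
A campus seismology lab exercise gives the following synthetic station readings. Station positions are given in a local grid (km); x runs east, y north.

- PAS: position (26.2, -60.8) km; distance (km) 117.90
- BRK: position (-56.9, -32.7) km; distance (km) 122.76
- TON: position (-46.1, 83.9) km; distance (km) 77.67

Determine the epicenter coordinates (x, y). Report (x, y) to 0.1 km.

x ≈ 26.8 km, y ≈ 57.1 km

Circle about each station: (x − 26.2)² + (y + 60.8)² = 117.90²; (x + 56.9)² + (y + 32.7)² = 122.76²; (x + 46.1)² + (y − 83.9)² = 77.67².
Subtracting pairs of circle equations eliminates x²+y² and gives linear equations (the radical axes):
-166.2 x + 56.2 y = -1245.79
-144.6 x + 289.4 y = 12649.12
Solving the 2×2 system: x ≈ 26.8, y ≈ 57.1 km.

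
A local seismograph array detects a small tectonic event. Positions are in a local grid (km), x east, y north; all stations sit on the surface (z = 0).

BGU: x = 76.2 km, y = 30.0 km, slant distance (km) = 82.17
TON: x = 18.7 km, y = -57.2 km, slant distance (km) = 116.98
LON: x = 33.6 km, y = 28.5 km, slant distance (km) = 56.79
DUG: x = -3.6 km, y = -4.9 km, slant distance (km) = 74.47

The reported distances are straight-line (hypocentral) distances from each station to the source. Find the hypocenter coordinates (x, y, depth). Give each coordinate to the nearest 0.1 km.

Each station gives a sphere (x−x_i)² + (y−y_i)² + z² = d_i² (stations at z=0).
Subtracting the BGU sphere from TON and LON: z² cancels, leaving linear equations in x and y:
-115.0 x − 174.4 y = -10017.32
-85.2 x − 3.0 y = -1238.43
Solving: x ≈ 12.810, y ≈ 48.992 km (keep extra digits for the depth step; rounded: 12.8, 49.0).
Then from the BGU sphere: z² = 82.17² − (x − 76.2)² − (y − 30.0)² with x = 12.810, y = 48.992, so z ≈ 48.713 ≈ 48.7 km.
Check against DUG (with the unrounded solution): distance 74.48 ≈ 74.47 km. ✓

(12.8, 49.0, 48.7)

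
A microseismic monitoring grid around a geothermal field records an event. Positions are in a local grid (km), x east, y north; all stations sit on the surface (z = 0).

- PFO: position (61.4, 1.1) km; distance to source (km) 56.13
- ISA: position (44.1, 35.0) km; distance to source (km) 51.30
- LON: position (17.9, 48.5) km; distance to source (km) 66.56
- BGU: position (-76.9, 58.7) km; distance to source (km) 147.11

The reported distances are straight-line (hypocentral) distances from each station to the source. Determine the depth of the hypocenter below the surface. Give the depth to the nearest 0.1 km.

48.8 km

Each station gives a sphere (x−x_i)² + (y−y_i)² + z² = d_i² (stations at z=0).
Subtracting the PFO sphere from ISA and LON: z² cancels, leaving linear equations in x and y:
-34.6 x + 67.8 y = -82.47
-87.0 x + 94.8 y = -2378.17
Solving: x ≈ 58.591, y ≈ 28.684 km (keep extra digits for the depth step; rounded: 58.6, 28.7).
Then from the PFO sphere: z² = 56.13² − (x − 61.4)² − (y − 1.1)² with x = 58.591, y = 28.684, so z ≈ 48.804 ≈ 48.8 km.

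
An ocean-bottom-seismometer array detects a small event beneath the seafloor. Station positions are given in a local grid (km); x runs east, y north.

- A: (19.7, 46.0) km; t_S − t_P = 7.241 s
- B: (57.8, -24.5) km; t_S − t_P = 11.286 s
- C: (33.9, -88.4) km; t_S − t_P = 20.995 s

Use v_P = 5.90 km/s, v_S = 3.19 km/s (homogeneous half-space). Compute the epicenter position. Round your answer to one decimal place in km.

Distance from S−P lag: d = Δt · v_P v_S / (v_P − v_S) = Δt · (5.90·3.19)/(5.90−3.19) ≈ 6.9450·Δt.
So d_A = 50.29, d_B = 78.38, d_C = 145.81 km.
Circle about each station: (x − 19.7)² + (y − 46.0)² = 50.29²; (x − 57.8)² + (y + 24.5)² = 78.38²; (x − 33.9)² + (y + 88.4)² = 145.81².
Subtracting the A equation from the B and C equations removes the quadratic terms:
76.2 x − 141.0 y = -2177.34
28.4 x − 268.8 y = -12271.79
Solving the 2×2 system: x ≈ 69.5, y ≈ 53.0 km.

69.5 km east, 53.0 km north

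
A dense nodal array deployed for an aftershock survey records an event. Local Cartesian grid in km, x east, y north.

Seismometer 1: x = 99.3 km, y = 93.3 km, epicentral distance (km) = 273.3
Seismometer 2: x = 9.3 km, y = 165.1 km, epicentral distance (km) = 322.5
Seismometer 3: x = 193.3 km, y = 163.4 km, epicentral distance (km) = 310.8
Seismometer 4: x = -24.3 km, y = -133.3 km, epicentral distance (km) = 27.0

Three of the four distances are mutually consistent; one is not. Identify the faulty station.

Seismometer 3

Solve using three stations at a time. Using Seismometer 1, Seismometer 2, Seismometer 4 (subtract circle equations pairwise → linear system) gives (x, y) ≈ (-11.0, -156.8).
Distances from that point to each station vs reported:
  Seismometer 1: calculated 273.3 vs reported 273.3 → residual 0.0 km
  Seismometer 2: calculated 322.5 vs reported 322.5 → residual 0.0 km
  Seismometer 3: calculated 379.8 vs reported 310.8 → residual 69.0 km
  Seismometer 4: calculated 27.0 vs reported 27.0 → residual 0.0 km
Seismometer 1, Seismometer 2, Seismometer 4 are mutually consistent (residuals ≈ 0); Seismometer 3 is off by 69.0 km.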